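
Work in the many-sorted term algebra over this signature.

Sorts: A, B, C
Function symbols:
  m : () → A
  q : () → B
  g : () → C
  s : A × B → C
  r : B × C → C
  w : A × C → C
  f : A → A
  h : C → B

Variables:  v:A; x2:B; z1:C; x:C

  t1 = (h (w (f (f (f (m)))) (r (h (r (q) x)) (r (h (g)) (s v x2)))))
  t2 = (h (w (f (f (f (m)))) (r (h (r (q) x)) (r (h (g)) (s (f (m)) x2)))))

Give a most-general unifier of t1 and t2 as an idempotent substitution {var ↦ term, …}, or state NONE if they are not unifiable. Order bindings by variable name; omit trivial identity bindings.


{v ↦ (f (m))}


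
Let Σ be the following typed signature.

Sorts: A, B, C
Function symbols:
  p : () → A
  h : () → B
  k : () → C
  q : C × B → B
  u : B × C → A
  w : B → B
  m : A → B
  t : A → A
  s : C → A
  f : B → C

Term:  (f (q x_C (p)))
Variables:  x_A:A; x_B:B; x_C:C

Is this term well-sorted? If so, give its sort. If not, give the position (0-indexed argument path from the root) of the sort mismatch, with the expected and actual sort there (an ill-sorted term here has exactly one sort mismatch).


    x_C : C
    (p) : A
  (q x_C (p)) : ✗ arg 1 at [0, 1] has sort A, expected B

ill-sorted at position [0, 1]: expected B, got A


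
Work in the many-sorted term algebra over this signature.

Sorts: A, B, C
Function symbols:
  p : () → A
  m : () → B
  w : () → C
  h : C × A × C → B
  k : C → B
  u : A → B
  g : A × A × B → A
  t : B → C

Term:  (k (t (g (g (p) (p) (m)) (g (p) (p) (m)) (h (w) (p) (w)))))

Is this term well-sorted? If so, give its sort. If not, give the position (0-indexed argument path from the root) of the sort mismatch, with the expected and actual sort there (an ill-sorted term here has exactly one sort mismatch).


        (p) : A
        (p) : A
        (m) : B
      (g (p) (p) (m)) : A
        (p) : A
        (p) : A
        (m) : B
      (g (p) (p) (m)) : A
        (w) : C
        (p) : A
        (w) : C
      (h (w) (p) (w)) : B
    (g (g (p) (p) (m)) (g (p) (p) (m)) (h (w) (p) (w))) : A
  (t (g (g (p) (p) (m)) (g (p) (p) (m)) (h (w) (p) (w)))) : ✗ arg 0 at [0, 0] has sort A, expected B

ill-sorted at position [0, 0]: expected B, got A


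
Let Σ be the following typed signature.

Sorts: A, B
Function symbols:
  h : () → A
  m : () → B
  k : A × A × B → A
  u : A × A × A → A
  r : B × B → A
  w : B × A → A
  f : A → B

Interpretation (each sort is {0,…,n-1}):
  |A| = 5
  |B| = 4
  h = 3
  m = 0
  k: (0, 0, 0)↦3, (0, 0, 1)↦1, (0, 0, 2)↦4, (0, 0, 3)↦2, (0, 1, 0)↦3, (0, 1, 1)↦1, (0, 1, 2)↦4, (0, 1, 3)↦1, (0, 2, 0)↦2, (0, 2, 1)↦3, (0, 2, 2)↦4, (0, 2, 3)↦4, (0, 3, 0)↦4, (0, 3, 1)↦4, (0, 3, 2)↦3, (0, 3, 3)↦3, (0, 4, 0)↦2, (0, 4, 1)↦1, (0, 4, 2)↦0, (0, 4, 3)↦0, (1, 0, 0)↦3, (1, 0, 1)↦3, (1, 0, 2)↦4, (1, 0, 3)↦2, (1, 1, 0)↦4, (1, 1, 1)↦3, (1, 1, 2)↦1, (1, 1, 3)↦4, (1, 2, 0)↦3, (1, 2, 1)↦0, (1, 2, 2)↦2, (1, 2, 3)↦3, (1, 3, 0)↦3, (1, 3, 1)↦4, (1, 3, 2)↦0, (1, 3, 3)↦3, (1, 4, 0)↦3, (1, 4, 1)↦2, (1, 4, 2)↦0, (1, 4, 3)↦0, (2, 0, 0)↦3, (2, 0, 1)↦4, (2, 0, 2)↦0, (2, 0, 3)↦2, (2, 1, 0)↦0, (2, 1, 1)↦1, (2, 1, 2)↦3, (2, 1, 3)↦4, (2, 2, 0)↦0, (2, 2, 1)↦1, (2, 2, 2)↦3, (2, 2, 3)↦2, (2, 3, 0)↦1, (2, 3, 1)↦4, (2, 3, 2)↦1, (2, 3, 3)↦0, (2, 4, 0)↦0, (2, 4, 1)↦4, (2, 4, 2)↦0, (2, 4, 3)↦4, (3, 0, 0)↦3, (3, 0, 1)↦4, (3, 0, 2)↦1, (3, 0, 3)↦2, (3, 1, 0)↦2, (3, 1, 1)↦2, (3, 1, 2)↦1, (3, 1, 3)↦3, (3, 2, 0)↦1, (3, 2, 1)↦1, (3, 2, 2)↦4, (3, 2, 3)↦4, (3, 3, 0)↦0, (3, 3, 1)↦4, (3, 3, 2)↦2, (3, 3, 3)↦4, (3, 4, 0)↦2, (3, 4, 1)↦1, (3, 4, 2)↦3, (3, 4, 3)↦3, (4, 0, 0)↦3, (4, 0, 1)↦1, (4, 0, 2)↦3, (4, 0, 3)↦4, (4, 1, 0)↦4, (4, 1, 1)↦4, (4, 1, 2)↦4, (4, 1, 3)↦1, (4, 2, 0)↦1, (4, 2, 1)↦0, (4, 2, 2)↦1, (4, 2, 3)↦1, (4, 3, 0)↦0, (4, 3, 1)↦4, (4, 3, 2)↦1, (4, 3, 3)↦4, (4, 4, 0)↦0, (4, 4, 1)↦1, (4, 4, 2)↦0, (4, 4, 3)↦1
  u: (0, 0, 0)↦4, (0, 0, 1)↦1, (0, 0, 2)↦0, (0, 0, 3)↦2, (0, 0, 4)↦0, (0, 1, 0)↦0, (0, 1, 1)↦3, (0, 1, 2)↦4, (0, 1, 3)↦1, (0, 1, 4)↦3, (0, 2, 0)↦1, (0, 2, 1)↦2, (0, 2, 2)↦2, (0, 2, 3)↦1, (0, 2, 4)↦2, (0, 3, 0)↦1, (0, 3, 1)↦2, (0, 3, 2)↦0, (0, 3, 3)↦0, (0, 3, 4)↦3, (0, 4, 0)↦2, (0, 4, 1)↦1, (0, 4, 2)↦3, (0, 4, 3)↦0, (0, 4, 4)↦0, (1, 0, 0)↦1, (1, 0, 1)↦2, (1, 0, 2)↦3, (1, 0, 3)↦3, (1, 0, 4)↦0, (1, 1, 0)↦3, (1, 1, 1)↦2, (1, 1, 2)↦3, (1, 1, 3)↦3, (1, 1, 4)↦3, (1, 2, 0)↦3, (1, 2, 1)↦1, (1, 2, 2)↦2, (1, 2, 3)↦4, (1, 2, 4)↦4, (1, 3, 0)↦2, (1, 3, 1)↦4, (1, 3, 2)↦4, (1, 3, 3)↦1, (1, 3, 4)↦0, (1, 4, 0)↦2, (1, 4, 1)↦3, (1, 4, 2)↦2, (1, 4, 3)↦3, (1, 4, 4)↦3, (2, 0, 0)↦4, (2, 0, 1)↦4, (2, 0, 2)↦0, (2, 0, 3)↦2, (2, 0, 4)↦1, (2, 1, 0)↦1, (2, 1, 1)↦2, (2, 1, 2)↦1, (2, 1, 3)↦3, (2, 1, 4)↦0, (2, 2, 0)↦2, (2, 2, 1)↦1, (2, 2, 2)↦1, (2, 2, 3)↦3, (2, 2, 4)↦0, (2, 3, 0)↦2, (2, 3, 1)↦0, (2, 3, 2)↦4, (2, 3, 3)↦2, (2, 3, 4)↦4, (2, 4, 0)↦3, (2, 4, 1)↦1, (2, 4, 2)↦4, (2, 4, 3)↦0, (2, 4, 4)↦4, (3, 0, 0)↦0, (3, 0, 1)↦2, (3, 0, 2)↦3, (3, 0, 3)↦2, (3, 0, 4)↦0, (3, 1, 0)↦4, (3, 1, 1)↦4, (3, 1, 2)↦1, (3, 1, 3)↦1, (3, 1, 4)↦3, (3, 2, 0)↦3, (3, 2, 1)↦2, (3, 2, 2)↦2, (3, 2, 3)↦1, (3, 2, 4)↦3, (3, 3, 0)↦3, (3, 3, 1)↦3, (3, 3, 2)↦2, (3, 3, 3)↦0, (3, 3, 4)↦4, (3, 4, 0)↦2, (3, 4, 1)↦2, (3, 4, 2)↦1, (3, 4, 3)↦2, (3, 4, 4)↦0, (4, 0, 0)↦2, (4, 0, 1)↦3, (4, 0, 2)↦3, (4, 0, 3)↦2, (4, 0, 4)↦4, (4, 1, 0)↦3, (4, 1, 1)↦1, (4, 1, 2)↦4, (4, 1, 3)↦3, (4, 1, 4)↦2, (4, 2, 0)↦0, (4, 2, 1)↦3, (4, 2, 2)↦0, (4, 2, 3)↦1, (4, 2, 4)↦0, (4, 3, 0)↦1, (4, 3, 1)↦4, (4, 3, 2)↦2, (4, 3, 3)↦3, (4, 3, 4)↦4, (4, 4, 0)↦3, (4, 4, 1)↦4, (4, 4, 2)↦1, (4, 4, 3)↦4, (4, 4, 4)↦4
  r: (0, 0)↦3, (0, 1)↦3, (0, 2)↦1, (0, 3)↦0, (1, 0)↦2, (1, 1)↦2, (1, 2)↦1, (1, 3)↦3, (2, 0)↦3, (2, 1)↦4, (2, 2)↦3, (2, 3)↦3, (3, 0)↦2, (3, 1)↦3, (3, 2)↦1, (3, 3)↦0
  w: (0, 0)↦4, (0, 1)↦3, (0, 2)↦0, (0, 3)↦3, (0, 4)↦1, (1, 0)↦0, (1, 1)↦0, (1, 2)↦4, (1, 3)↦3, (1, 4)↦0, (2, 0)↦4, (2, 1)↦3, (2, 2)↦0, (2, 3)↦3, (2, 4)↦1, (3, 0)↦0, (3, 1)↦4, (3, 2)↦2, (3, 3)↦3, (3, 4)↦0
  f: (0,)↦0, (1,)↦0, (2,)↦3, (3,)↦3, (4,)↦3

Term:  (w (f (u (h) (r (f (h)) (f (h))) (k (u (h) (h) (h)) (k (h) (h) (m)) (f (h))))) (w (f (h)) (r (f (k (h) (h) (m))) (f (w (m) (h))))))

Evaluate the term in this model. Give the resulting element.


  h = 3
  h = 3
  (f (h)) = f(3,) = 3
  h = 3
  (f (h)) = f(3,) = 3
  (r (f (h)) (f (h))) = r(3, 3) = 0
  h = 3
  h = 3
  h = 3
  (u (h) (h) (h)) = u(3, 3, 3) = 0
  h = 3
  h = 3
  m = 0
  (k (h) (h) (m)) = k(3, 3, 0) = 0
  h = 3
  (f (h)) = f(3,) = 3
  (k (u (h) (h) (h)) (k (h) (h) (m)) (f (h))) = k(0, 0, 3) = 2
  (u (h) (r (f (h)) (f (h))) (k (u (h) (h) (h)) (k (h) (h) (m)) (f (h)))) = u(3, 0, 2) = 3
  (f (u (h) (r (f (h)) (f (h))) (k (u (h) (h) (h)) (k (h) (h) (m)) (f (h))))) = f(3,) = 3
  h = 3
  (f (h)) = f(3,) = 3
  h = 3
  h = 3
  m = 0
  (k (h) (h) (m)) = k(3, 3, 0) = 0
  (f (k (h) (h) (m))) = f(0,) = 0
  m = 0
  h = 3
  (w (m) (h)) = w(0, 3) = 3
  (f (w (m) (h))) = f(3,) = 3
  (r (f (k (h) (h) (m))) (f (w (m) (h)))) = r(0, 3) = 0
  (w (f (h)) (r (f (k (h) (h) (m))) (f (w (m) (h))))) = w(3, 0) = 0
  (w (f (u (h) (r (f (h)) (f (h))) (k (u (h) (h) (h)) (k (h) (h) (m)) (f (h))))) (w (f (h)) (r (f (k (h) (h) (m))) (f (w (m) (h)))))) = w(3, 0) = 0

value = 0


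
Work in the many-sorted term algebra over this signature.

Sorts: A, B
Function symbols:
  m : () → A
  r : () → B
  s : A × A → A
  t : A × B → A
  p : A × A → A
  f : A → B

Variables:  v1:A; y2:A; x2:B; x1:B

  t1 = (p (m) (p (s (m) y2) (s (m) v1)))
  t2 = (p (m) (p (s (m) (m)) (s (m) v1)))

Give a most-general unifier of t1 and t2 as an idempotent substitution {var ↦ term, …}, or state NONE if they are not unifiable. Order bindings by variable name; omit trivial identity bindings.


{y2 ↦ (m)}


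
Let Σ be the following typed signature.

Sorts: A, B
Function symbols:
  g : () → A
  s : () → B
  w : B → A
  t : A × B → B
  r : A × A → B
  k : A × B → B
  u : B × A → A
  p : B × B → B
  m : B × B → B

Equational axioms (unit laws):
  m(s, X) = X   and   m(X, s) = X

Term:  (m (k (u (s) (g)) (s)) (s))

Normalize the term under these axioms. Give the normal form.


1. (m (k (u (s) (g)) (s)) (s))  →  (k (u (s) (g)) (s))

normal form = (k (u (s) (g)) (s))


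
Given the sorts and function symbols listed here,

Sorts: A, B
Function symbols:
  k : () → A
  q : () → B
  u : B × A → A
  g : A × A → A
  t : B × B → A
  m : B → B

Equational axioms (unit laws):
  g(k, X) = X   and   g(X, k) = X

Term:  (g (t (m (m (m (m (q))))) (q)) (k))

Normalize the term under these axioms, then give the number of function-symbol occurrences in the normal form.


size = 7

1. (g (t (m (m (m (m (q))))) (q)) (k))  →  (t (m (m (m (m (q))))) (q))
normal form: (t (m (m (m (m (q))))) (q))


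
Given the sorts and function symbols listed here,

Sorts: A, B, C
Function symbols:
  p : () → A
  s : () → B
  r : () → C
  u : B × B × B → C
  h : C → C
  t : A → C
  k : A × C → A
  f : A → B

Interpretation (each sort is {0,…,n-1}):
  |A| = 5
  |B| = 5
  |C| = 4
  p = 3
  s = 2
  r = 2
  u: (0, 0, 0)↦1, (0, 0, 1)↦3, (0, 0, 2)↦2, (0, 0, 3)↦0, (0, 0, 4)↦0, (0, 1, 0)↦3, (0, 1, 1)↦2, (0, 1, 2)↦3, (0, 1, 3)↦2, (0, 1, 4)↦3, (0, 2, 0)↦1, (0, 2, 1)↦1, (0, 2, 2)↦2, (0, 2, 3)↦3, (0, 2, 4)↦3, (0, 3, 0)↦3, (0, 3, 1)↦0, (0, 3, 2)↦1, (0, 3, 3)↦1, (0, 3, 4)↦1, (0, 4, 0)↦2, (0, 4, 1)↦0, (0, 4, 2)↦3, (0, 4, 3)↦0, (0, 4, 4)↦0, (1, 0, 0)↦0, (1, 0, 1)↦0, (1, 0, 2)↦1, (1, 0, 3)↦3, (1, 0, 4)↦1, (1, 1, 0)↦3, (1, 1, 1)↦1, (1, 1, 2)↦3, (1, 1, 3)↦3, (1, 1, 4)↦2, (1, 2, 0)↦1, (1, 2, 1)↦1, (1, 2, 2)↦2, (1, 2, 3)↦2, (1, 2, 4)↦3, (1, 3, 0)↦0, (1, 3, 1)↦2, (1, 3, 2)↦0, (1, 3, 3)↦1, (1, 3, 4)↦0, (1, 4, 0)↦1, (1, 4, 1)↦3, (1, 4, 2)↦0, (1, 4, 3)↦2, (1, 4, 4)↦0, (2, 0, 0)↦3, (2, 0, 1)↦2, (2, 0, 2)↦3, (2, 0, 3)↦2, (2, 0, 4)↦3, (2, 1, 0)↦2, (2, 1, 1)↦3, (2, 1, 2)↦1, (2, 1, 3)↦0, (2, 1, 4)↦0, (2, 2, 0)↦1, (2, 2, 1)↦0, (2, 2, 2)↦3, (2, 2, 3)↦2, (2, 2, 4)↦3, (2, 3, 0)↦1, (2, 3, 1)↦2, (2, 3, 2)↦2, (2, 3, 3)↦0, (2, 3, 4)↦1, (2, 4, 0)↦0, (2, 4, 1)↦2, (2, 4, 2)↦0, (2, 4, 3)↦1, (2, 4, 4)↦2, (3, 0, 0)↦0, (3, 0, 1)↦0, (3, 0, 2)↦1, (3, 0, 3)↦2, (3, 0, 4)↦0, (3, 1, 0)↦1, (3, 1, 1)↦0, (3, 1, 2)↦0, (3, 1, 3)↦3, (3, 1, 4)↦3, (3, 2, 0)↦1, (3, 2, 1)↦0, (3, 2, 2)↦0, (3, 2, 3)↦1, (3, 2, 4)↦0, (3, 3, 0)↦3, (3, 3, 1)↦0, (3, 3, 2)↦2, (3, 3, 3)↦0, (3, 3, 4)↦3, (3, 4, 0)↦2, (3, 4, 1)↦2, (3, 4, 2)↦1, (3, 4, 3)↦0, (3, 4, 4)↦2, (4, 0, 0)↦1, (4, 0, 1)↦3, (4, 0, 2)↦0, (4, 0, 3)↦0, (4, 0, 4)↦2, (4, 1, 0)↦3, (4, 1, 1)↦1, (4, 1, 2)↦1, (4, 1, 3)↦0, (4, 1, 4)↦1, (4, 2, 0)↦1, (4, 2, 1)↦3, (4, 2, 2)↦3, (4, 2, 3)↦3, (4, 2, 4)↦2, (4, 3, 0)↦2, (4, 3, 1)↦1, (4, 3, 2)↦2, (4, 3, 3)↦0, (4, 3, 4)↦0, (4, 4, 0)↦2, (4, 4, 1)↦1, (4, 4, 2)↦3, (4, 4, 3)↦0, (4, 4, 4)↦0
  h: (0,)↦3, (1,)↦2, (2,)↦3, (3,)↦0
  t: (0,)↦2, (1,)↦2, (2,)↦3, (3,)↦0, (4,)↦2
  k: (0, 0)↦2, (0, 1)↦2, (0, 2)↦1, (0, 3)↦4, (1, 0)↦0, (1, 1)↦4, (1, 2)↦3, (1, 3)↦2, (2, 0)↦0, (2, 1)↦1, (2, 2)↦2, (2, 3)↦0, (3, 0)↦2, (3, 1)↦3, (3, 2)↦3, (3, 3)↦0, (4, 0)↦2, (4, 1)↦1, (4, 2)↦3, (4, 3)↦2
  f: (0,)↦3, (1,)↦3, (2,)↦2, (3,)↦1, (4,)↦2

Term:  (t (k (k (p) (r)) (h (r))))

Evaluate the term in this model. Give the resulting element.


value = 2

  p = 3
  r = 2
  (k (p) (r)) = k(3, 2) = 3
  r = 2
  (h (r)) = h(2,) = 3
  (k (k (p) (r)) (h (r))) = k(3, 3) = 0
  (t (k (k (p) (r)) (h (r)))) = t(0,) = 2


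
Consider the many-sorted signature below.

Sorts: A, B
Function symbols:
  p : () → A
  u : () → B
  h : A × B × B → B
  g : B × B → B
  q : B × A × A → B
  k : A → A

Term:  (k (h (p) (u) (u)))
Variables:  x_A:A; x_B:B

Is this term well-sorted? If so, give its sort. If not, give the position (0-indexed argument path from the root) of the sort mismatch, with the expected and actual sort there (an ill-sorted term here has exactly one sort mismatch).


ill-sorted at position [0]: expected A, got B

    (p) : A
    (u) : B
    (u) : B
  (h (p) (u) (u)) : B
(k (h (p) (u) (u))) : ✗ arg 0 at [0] has sort B, expected A


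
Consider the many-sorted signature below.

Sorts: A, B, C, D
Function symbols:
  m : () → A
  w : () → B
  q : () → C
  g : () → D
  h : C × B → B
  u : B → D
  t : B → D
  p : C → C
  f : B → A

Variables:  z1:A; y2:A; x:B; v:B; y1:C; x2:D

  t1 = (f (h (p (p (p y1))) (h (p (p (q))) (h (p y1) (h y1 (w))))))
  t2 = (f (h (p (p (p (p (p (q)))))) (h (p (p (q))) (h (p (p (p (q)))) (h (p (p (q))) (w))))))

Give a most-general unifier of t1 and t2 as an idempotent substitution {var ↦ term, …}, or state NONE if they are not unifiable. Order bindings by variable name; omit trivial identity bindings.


{y1 ↦ (p (p (q)))}


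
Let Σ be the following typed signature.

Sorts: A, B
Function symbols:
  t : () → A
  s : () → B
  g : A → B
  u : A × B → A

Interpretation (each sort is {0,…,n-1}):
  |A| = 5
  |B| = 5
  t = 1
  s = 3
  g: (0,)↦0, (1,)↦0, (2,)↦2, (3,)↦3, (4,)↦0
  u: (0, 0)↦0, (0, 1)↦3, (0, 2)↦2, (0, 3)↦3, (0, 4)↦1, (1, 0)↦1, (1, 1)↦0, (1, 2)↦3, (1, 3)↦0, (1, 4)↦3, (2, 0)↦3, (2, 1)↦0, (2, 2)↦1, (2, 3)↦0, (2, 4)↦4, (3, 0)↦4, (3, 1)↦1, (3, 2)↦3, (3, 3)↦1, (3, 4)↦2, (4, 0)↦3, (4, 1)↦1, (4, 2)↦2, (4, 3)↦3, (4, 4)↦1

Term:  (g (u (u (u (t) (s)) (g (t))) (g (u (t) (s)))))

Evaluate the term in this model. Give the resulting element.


  t = 1
  s = 3
  (u (t) (s)) = u(1, 3) = 0
  t = 1
  (g (t)) = g(1,) = 0
  (u (u (t) (s)) (g (t))) = u(0, 0) = 0
  t = 1
  s = 3
  (u (t) (s)) = u(1, 3) = 0
  (g (u (t) (s))) = g(0,) = 0
  (u (u (u (t) (s)) (g (t))) (g (u (t) (s)))) = u(0, 0) = 0
  (g (u (u (u (t) (s)) (g (t))) (g (u (t) (s))))) = g(0,) = 0

value = 0


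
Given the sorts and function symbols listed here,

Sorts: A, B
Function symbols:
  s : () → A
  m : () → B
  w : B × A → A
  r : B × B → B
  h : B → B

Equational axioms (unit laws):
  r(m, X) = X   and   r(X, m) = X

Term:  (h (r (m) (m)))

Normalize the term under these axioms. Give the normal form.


1. (h (r (m) (m)))  →  (h (m))

normal form = (h (m))


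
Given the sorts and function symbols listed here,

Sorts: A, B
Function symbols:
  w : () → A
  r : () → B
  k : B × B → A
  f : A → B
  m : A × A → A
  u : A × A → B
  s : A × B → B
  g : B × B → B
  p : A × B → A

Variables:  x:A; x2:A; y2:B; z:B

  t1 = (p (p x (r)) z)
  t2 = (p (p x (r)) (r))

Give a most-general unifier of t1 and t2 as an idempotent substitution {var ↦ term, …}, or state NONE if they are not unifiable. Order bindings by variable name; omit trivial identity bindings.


{z ↦ (r)}


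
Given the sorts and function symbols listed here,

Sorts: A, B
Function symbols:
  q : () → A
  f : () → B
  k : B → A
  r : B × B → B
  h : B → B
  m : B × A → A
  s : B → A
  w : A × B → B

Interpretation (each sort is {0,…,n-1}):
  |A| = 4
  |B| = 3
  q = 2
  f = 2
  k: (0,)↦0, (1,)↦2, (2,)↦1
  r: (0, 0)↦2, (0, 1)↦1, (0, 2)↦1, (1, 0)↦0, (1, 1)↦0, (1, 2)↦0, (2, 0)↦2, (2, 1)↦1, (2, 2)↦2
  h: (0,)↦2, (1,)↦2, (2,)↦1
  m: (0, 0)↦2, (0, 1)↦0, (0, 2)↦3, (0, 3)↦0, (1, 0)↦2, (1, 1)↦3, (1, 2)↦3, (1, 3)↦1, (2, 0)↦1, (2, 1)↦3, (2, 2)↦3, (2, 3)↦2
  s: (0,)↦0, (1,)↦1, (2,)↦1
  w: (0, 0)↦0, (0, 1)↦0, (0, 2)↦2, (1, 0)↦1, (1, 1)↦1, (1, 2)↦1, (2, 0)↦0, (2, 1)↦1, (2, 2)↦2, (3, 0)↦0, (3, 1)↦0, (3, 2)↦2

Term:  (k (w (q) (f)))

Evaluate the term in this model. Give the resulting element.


value = 1

  q = 2
  f = 2
  (w (q) (f)) = w(2, 2) = 2
  (k (w (q) (f))) = k(2,) = 1


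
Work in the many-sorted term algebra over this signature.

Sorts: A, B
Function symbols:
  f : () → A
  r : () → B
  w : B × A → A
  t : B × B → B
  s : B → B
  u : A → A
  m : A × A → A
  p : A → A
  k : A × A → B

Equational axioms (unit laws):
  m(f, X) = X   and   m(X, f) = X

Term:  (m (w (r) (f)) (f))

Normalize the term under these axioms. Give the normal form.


normal form = (w (r) (f))

1. (m (w (r) (f)) (f))  →  (w (r) (f))


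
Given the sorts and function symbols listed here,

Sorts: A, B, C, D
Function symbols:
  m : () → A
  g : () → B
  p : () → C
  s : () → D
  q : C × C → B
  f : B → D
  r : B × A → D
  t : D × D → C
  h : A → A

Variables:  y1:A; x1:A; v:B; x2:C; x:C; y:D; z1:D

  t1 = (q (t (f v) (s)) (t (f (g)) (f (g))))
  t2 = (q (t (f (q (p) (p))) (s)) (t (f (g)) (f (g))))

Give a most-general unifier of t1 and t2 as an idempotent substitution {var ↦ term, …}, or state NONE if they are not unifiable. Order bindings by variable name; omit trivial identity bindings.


{v ↦ (q (p) (p))}


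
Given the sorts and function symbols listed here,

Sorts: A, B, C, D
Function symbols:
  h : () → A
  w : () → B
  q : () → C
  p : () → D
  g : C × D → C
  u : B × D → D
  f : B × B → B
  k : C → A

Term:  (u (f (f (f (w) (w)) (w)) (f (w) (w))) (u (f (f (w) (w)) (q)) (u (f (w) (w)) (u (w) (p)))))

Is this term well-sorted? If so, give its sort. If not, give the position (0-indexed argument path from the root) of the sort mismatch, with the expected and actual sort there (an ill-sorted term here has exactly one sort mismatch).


ill-sorted at position [1, 0, 1]: expected B, got C

        (w) : B
        (w) : B
      (f (w) (w)) : B
      (w) : B
    (f (f (w) (w)) (w)) : B
      (w) : B
      (w) : B
    (f (w) (w)) : B
  (f (f (f (w) (w)) (w)) (f (w) (w))) : B
        (w) : B
        (w) : B
      (f (w) (w)) : B
      (q) : C
    (f (f (w) (w)) (q)) : ✗ arg 1 at [1, 0, 1] has sort C, expected B
        (w) : B
        (w) : B
      (f (w) (w)) : B
        (w) : B
        (p) : D
      (u (w) (p)) : D
    (u (f (w) (w)) (u (w) (p))) : D


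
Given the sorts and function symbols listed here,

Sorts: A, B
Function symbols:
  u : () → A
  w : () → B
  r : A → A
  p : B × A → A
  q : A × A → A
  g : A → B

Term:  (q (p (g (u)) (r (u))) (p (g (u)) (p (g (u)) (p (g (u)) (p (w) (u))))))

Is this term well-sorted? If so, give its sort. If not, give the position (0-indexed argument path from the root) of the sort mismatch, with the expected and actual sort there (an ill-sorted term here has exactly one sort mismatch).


      (u) : A
    (g (u)) : B
      (u) : A
    (r (u)) : A
  (p (g (u)) (r (u))) : A
      (u) : A
    (g (u)) : B
        (u) : A
      (g (u)) : B
          (u) : A
        (g (u)) : B
          (w) : B
          (u) : A
        (p (w) (u)) : A
      (p (g (u)) (p (w) (u))) : A
    (p (g (u)) (p (g (u)) (p (w) (u)))) : A
  (p (g (u)) (p (g (u)) (p (g (u)) (p (w) (u))))) : A
(q (p (g (u)) (r (u))) (p (g (u)) (p (g (u)) (p (g (u)) (p (w) (u)))))) : A

well-sorted; sort = A


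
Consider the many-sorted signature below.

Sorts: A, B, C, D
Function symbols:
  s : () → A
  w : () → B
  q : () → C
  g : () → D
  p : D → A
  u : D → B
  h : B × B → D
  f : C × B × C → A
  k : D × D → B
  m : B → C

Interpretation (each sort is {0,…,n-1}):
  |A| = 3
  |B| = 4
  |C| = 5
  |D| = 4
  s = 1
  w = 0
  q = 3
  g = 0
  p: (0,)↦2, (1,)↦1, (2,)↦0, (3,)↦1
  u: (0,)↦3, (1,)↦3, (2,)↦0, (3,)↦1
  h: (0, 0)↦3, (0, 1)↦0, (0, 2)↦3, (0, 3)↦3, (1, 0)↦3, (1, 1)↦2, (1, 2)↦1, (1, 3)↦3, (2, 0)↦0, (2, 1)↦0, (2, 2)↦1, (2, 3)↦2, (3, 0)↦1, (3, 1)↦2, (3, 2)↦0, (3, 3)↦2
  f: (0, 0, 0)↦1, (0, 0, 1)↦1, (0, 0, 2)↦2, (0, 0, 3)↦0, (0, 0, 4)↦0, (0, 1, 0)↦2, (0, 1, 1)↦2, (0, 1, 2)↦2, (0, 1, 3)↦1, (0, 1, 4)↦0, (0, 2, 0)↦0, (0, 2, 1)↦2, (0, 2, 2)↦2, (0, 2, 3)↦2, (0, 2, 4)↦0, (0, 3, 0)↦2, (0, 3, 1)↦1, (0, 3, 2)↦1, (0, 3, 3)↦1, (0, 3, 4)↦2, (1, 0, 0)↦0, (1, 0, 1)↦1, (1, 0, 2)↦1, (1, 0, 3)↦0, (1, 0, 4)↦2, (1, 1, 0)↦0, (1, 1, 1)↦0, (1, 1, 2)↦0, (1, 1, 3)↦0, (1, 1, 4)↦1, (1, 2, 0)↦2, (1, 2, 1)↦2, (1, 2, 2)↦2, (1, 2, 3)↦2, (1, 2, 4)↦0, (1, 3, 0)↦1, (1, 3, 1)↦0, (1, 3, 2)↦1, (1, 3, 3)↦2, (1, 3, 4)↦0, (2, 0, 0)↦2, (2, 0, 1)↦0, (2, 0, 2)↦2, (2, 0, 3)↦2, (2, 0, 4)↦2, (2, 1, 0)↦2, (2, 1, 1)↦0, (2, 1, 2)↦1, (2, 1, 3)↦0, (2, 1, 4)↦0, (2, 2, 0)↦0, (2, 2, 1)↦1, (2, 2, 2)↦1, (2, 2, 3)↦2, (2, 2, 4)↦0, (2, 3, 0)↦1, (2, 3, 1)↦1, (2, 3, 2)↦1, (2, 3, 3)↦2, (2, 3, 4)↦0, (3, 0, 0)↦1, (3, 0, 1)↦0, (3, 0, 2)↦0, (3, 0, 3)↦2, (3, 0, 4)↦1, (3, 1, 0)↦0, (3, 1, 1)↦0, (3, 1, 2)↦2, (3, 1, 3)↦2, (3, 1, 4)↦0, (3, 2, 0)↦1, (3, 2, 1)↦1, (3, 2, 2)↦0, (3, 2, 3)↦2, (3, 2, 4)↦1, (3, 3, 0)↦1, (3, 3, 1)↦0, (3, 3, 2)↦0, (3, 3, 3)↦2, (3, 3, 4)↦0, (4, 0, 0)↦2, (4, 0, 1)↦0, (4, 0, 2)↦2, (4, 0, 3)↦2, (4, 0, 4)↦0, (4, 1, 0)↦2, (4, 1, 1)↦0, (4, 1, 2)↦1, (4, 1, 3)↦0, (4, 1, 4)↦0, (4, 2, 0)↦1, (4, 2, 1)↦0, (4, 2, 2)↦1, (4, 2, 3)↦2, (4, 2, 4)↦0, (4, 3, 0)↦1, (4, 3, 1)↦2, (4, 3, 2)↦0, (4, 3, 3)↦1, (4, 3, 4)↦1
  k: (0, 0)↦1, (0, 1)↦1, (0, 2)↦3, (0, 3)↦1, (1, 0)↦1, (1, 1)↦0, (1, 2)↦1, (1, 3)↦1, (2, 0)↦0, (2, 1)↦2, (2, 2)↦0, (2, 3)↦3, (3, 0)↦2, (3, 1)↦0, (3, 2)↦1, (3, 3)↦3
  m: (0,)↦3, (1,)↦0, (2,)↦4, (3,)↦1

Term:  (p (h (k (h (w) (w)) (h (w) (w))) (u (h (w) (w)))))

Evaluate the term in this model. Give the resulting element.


value = 0

  w = 0
  w = 0
  (h (w) (w)) = h(0, 0) = 3
  w = 0
  w = 0
  (h (w) (w)) = h(0, 0) = 3
  (k (h (w) (w)) (h (w) (w))) = k(3, 3) = 3
  w = 0
  w = 0
  (h (w) (w)) = h(0, 0) = 3
  (u (h (w) (w))) = u(3,) = 1
  (h (k (h (w) (w)) (h (w) (w))) (u (h (w) (w)))) = h(3, 1) = 2
  (p (h (k (h (w) (w)) (h (w) (w))) (u (h (w) (w))))) = p(2,) = 0


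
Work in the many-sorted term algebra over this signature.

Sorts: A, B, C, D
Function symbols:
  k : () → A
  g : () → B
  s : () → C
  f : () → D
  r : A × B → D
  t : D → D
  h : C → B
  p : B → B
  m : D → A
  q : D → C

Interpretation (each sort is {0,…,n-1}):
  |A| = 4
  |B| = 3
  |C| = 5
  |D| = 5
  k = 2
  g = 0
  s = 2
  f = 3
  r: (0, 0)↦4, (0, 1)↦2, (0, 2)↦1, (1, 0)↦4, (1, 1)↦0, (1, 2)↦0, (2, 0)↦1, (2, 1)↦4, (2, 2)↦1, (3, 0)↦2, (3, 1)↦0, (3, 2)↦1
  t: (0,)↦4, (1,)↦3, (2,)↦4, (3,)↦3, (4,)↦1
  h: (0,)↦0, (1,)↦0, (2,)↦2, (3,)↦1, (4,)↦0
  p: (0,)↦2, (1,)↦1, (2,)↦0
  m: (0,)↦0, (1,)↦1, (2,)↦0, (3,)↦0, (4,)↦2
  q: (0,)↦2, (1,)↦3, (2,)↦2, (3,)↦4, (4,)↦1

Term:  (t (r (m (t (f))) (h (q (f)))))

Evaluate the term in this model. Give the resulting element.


value = 1

  f = 3
  (t (f)) = t(3,) = 3
  (m (t (f))) = m(3,) = 0
  f = 3
  (q (f)) = q(3,) = 4
  (h (q (f))) = h(4,) = 0
  (r (m (t (f))) (h (q (f)))) = r(0, 0) = 4
  (t (r (m (t (f))) (h (q (f))))) = t(4,) = 1


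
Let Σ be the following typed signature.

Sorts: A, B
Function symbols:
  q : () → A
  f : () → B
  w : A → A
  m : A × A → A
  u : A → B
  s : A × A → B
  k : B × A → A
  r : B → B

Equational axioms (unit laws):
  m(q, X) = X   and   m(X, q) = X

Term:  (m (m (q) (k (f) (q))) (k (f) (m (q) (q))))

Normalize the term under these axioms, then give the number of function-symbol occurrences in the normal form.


size = 7

1. (m (m (q) (k (f) (q))) (k (f) (m (q) (q))))  →  (m (k (f) (q)) (k (f) (m (q) (q))))
2. (m (k (f) (q)) (k (f) (m (q) (q))))  →  (m (k (f) (q)) (k (f) (q)))
normal form: (m (k (f) (q)) (k (f) (q)))


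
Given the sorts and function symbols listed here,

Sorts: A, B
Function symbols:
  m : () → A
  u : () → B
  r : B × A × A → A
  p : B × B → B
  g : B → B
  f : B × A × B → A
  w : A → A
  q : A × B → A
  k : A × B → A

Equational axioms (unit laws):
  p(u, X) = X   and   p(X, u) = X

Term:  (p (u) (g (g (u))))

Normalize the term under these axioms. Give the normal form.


normal form = (g (g (u)))

1. (p (u) (g (g (u))))  →  (g (g (u)))


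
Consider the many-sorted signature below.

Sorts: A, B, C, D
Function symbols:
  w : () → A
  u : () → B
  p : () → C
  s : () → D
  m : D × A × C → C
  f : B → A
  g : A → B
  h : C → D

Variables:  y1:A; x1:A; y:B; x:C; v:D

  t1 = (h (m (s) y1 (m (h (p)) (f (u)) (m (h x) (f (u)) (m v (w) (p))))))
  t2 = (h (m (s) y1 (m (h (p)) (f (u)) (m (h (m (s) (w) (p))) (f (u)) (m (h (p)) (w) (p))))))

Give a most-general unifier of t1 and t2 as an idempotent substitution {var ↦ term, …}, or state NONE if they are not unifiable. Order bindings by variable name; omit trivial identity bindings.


{v ↦ (h (p)), x ↦ (m (s) (w) (p))}


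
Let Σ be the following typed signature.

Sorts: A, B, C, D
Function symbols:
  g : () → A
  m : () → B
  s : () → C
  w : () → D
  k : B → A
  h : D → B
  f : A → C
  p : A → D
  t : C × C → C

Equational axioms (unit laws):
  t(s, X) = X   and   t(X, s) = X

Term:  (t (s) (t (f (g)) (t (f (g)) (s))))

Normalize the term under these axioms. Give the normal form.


1. (t (s) (t (f (g)) (t (f (g)) (s))))  →  (t (f (g)) (t (f (g)) (s)))
2. (t (f (g)) (t (f (g)) (s)))  →  (t (f (g)) (f (g)))

normal form = (t (f (g)) (f (g)))


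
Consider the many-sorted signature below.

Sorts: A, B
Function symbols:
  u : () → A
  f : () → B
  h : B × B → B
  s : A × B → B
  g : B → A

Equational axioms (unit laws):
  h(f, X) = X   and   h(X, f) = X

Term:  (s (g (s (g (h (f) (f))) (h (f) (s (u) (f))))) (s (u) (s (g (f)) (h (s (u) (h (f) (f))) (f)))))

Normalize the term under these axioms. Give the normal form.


1. (s (g (s (g (h (f) (f))) (h (f) (s (u) (f))))) (s (u) (s (g (f)) (h (s (u) (h (f) (f))) (f)))))  →  (s (g (s (g (f)) (h (f) (s (u) (f))))) (s (u) (s (g (f)) (h (s (u) (h (f) (f))) (f)))))
2. (s (g (s (g (f)) (h (f) (s (u) (f))))) (s (u) (s (g (f)) (h (s (u) (h (f) (f))) (f)))))  →  (s (g (s (g (f)) (s (u) (f)))) (s (u) (s (g (f)) (h (s (u) (h (f) (f))) (f)))))
3. (s (g (s (g (f)) (s (u) (f)))) (s (u) (s (g (f)) (h (s (u) (h (f) (f))) (f)))))  →  (s (g (s (g (f)) (s (u) (f)))) (s (u) (s (g (f)) (s (u) (h (f) (f))))))
4. (s (g (s (g (f)) (s (u) (f)))) (s (u) (s (g (f)) (s (u) (h (f) (f))))))  →  (s (g (s (g (f)) (s (u) (f)))) (s (u) (s (g (f)) (s (u) (f)))))

normal form = (s (g (s (g (f)) (s (u) (f)))) (s (u) (s (g (f)) (s (u) (f)))))


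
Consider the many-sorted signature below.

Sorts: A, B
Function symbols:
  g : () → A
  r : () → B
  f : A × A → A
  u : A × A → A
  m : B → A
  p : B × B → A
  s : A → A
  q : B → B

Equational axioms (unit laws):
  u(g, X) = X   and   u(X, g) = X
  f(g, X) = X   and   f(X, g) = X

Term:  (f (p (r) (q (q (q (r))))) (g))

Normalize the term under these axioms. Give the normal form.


normal form = (p (r) (q (q (q (r)))))

1. (f (p (r) (q (q (q (r))))) (g))  →  (p (r) (q (q (q (r)))))


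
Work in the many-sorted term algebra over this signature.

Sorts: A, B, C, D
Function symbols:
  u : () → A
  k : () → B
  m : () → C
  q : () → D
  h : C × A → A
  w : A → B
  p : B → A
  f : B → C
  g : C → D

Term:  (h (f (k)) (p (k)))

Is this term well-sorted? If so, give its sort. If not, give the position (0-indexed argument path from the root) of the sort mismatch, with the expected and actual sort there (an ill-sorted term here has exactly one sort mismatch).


    (k) : B
  (f (k)) : C
    (k) : B
  (p (k)) : A
(h (f (k)) (p (k))) : A

well-sorted; sort = A


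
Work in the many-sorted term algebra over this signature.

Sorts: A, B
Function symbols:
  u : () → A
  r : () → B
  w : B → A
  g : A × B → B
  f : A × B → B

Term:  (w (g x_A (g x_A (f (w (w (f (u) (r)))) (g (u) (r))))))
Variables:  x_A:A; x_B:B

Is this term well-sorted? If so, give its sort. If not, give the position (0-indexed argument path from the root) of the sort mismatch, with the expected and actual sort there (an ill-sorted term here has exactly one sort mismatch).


ill-sorted at position [0, 1, 1, 0, 0]: expected B, got A

    x_A : A
      x_A : A
              (u) : A
              (r) : B
            (f (u) (r)) : B
          (w (f (u) (r))) : A
        (w (w (f (u) (r)))) : ✗ arg 0 at [0, 1, 1, 0, 0] has sort A, expected B
          (u) : A
          (r) : B
        (g (u) (r)) : B


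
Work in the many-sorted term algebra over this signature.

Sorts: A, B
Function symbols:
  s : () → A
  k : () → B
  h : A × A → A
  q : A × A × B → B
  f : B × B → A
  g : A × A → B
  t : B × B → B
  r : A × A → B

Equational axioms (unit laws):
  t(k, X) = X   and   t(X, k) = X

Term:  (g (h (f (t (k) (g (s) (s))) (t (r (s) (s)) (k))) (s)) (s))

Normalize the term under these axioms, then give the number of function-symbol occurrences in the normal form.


size = 11

1. (g (h (f (t (k) (g (s) (s))) (t (r (s) (s)) (k))) (s)) (s))  →  (g (h (f (g (s) (s)) (t (r (s) (s)) (k))) (s)) (s))
2. (g (h (f (g (s) (s)) (t (r (s) (s)) (k))) (s)) (s))  →  (g (h (f (g (s) (s)) (r (s) (s))) (s)) (s))
normal form: (g (h (f (g (s) (s)) (r (s) (s))) (s)) (s))


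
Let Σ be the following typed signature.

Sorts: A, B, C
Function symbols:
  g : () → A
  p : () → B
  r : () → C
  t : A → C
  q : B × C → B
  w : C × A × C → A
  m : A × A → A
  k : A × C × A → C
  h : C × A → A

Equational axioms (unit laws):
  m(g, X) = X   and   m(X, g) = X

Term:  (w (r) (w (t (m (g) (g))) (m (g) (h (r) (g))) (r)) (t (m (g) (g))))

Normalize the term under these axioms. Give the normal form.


1. (w (r) (w (t (m (g) (g))) (m (g) (h (r) (g))) (r)) (t (m (g) (g))))  →  (w (r) (w (t (g)) (m (g) (h (r) (g))) (r)) (t (m (g) (g))))
2. (w (r) (w (t (g)) (m (g) (h (r) (g))) (r)) (t (m (g) (g))))  →  (w (r) (w (t (g)) (h (r) (g)) (r)) (t (m (g) (g))))
3. (w (r) (w (t (g)) (h (r) (g)) (r)) (t (m (g) (g))))  →  (w (r) (w (t (g)) (h (r) (g)) (r)) (t (g)))

normal form = (w (r) (w (t (g)) (h (r) (g)) (r)) (t (g)))


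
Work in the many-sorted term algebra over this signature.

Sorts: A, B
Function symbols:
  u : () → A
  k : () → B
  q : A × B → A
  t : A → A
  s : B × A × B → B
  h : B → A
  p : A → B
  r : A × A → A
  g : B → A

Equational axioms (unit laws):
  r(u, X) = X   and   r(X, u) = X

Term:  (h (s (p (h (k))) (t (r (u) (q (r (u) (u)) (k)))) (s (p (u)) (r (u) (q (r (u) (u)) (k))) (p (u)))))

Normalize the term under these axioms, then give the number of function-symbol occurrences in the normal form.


size = 17

1. (h (s (p (h (k))) (t (r (u) (q (r (u) (u)) (k)))) (s (p (u)) (r (u) (q (r (u) (u)) (k))) (p (u)))))  →  (h (s (p (h (k))) (t (q (r (u) (u)) (k))) (s (p (u)) (r (u) (q (r (u) (u)) (k))) (p (u)))))
2. (h (s (p (h (k))) (t (q (r (u) (u)) (k))) (s (p (u)) (r (u) (q (r (u) (u)) (k))) (p (u)))))  →  (h (s (p (h (k))) (t (q (u) (k))) (s (p (u)) (r (u) (q (r (u) (u)) (k))) (p (u)))))
3. (h (s (p (h (k))) (t (q (u) (k))) (s (p (u)) (r (u) (q (r (u) (u)) (k))) (p (u)))))  →  (h (s (p (h (k))) (t (q (u) (k))) (s (p (u)) (q (r (u) (u)) (k)) (p (u)))))
4. (h (s (p (h (k))) (t (q (u) (k))) (s (p (u)) (q (r (u) (u)) (k)) (p (u)))))  →  (h (s (p (h (k))) (t (q (u) (k))) (s (p (u)) (q (u) (k)) (p (u)))))
normal form: (h (s (p (h (k))) (t (q (u) (k))) (s (p (u)) (q (u) (k)) (p (u)))))


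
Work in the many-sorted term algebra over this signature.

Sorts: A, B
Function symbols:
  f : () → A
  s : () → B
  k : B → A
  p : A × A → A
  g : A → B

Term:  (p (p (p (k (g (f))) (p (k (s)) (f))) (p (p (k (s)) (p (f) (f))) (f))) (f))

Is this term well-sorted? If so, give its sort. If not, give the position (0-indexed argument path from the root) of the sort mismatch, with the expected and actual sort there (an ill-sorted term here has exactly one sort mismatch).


          (f) : A
        (g (f)) : B
      (k (g (f))) : A
          (s) : B
        (k (s)) : A
        (f) : A
      (p (k (s)) (f)) : A
    (p (k (g (f))) (p (k (s)) (f))) : A
          (s) : B
        (k (s)) : A
          (f) : A
          (f) : A
        (p (f) (f)) : A
      (p (k (s)) (p (f) (f))) : A
      (f) : A
    (p (p (k (s)) (p (f) (f))) (f)) : A
  (p (p (k (g (f))) (p (k (s)) (f))) (p (p (k (s)) (p (f) (f))) (f))) : A
  (f) : A
(p (p (p (k (g (f))) (p (k (s)) (f))) (p (p (k (s)) (p (f) (f))) (f))) (f)) : A

well-sorted; sort = A


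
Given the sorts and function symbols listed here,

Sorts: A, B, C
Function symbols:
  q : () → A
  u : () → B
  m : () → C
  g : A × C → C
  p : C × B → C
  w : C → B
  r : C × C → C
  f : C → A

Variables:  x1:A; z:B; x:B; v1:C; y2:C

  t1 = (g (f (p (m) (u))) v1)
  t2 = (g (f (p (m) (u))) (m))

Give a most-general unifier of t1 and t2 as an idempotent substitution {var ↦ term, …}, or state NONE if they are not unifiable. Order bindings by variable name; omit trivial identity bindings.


{v1 ↦ (m)}


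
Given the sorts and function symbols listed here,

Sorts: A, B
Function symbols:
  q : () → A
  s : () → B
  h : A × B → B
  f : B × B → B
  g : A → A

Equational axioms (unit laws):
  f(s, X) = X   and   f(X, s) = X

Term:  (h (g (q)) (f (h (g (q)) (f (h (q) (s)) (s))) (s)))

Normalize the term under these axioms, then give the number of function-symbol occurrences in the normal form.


size = 9

1. (h (g (q)) (f (h (g (q)) (f (h (q) (s)) (s))) (s)))  →  (h (g (q)) (h (g (q)) (f (h (q) (s)) (s))))
2. (h (g (q)) (h (g (q)) (f (h (q) (s)) (s))))  →  (h (g (q)) (h (g (q)) (h (q) (s))))
normal form: (h (g (q)) (h (g (q)) (h (q) (s))))


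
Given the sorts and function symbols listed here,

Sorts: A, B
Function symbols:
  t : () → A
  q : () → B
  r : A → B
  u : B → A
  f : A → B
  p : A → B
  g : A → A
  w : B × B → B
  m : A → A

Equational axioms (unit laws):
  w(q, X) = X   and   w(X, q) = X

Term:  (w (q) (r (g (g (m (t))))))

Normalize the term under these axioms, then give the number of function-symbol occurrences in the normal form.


size = 5

1. (w (q) (r (g (g (m (t))))))  →  (r (g (g (m (t)))))
normal form: (r (g (g (m (t)))))


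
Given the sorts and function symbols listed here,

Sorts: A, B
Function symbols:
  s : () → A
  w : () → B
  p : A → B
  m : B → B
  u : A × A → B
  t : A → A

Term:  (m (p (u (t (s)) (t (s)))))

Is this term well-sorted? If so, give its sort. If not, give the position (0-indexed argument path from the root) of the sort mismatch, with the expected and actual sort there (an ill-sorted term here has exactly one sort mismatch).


        (s) : A
      (t (s)) : A
        (s) : A
      (t (s)) : A
    (u (t (s)) (t (s))) : B
  (p (u (t (s)) (t (s)))) : ✗ arg 0 at [0, 0] has sort B, expected A

ill-sorted at position [0, 0]: expected A, got B


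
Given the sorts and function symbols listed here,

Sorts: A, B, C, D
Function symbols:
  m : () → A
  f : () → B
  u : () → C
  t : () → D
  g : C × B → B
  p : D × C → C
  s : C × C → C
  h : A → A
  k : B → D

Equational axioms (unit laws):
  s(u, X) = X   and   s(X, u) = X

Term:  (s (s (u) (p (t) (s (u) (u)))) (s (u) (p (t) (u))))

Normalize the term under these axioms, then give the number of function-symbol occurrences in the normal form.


size = 7

1. (s (s (u) (p (t) (s (u) (u)))) (s (u) (p (t) (u))))  →  (s (p (t) (s (u) (u))) (s (u) (p (t) (u))))
2. (s (p (t) (s (u) (u))) (s (u) (p (t) (u))))  →  (s (p (t) (u)) (s (u) (p (t) (u))))
3. (s (p (t) (u)) (s (u) (p (t) (u))))  →  (s (p (t) (u)) (p (t) (u)))
normal form: (s (p (t) (u)) (p (t) (u)))


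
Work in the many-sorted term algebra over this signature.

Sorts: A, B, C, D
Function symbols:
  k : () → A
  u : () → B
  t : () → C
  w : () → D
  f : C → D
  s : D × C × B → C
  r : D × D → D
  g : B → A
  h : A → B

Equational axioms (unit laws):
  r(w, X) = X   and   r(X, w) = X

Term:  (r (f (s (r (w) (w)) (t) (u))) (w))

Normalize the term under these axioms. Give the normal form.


normal form = (f (s (w) (t) (u)))

1. (r (f (s (r (w) (w)) (t) (u))) (w))  →  (f (s (r (w) (w)) (t) (u)))
2. (f (s (r (w) (w)) (t) (u)))  →  (f (s (w) (t) (u)))


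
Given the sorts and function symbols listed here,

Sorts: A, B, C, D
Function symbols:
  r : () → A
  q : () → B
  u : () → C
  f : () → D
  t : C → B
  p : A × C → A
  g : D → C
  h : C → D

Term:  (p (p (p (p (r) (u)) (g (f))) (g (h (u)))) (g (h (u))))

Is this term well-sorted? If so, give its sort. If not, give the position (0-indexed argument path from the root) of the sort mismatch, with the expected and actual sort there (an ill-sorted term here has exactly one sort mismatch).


well-sorted; sort = A

        (r) : A
        (u) : C
      (p (r) (u)) : A
        (f) : D
      (g (f)) : C
    (p (p (r) (u)) (g (f))) : A
        (u) : C
      (h (u)) : D
    (g (h (u))) : C
  (p (p (p (r) (u)) (g (f))) (g (h (u)))) : A
      (u) : C
    (h (u)) : D
  (g (h (u))) : C
(p (p (p (p (r) (u)) (g (f))) (g (h (u)))) (g (h (u)))) : A


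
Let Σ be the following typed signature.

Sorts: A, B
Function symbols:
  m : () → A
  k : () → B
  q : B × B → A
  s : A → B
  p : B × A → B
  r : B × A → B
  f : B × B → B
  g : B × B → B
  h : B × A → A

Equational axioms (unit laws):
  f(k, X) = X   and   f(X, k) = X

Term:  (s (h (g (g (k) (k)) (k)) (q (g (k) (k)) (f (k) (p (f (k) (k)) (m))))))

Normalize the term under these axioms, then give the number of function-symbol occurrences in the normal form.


1. (s (h (g (g (k) (k)) (k)) (q (g (k) (k)) (f (k) (p (f (k) (k)) (m))))))  →  (s (h (g (g (k) (k)) (k)) (q (g (k) (k)) (p (f (k) (k)) (m)))))
2. (s (h (g (g (k) (k)) (k)) (q (g (k) (k)) (p (f (k) (k)) (m)))))  →  (s (h (g (g (k) (k)) (k)) (q (g (k) (k)) (p (k) (m)))))
normal form: (s (h (g (g (k) (k)) (k)) (q (g (k) (k)) (p (k) (m)))))

size = 14


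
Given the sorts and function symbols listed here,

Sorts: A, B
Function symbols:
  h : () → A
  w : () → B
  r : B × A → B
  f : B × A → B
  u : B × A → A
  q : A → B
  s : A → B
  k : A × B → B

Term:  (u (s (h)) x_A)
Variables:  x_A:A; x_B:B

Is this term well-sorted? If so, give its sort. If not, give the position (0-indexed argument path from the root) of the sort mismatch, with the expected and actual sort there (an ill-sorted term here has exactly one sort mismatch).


    (h) : A
  (s (h)) : B
  x_A : A
(u (s (h)) x_A) : A

well-sorted; sort = A


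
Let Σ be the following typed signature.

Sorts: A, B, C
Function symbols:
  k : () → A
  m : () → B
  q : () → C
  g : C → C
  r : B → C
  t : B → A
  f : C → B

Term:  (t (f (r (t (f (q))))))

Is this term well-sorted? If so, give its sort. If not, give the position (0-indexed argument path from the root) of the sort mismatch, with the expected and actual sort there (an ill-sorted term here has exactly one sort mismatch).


          (q) : C
        (f (q)) : B
      (t (f (q))) : A
    (r (t (f (q)))) : ✗ arg 0 at [0, 0, 0] has sort A, expected B

ill-sorted at position [0, 0, 0]: expected B, got A


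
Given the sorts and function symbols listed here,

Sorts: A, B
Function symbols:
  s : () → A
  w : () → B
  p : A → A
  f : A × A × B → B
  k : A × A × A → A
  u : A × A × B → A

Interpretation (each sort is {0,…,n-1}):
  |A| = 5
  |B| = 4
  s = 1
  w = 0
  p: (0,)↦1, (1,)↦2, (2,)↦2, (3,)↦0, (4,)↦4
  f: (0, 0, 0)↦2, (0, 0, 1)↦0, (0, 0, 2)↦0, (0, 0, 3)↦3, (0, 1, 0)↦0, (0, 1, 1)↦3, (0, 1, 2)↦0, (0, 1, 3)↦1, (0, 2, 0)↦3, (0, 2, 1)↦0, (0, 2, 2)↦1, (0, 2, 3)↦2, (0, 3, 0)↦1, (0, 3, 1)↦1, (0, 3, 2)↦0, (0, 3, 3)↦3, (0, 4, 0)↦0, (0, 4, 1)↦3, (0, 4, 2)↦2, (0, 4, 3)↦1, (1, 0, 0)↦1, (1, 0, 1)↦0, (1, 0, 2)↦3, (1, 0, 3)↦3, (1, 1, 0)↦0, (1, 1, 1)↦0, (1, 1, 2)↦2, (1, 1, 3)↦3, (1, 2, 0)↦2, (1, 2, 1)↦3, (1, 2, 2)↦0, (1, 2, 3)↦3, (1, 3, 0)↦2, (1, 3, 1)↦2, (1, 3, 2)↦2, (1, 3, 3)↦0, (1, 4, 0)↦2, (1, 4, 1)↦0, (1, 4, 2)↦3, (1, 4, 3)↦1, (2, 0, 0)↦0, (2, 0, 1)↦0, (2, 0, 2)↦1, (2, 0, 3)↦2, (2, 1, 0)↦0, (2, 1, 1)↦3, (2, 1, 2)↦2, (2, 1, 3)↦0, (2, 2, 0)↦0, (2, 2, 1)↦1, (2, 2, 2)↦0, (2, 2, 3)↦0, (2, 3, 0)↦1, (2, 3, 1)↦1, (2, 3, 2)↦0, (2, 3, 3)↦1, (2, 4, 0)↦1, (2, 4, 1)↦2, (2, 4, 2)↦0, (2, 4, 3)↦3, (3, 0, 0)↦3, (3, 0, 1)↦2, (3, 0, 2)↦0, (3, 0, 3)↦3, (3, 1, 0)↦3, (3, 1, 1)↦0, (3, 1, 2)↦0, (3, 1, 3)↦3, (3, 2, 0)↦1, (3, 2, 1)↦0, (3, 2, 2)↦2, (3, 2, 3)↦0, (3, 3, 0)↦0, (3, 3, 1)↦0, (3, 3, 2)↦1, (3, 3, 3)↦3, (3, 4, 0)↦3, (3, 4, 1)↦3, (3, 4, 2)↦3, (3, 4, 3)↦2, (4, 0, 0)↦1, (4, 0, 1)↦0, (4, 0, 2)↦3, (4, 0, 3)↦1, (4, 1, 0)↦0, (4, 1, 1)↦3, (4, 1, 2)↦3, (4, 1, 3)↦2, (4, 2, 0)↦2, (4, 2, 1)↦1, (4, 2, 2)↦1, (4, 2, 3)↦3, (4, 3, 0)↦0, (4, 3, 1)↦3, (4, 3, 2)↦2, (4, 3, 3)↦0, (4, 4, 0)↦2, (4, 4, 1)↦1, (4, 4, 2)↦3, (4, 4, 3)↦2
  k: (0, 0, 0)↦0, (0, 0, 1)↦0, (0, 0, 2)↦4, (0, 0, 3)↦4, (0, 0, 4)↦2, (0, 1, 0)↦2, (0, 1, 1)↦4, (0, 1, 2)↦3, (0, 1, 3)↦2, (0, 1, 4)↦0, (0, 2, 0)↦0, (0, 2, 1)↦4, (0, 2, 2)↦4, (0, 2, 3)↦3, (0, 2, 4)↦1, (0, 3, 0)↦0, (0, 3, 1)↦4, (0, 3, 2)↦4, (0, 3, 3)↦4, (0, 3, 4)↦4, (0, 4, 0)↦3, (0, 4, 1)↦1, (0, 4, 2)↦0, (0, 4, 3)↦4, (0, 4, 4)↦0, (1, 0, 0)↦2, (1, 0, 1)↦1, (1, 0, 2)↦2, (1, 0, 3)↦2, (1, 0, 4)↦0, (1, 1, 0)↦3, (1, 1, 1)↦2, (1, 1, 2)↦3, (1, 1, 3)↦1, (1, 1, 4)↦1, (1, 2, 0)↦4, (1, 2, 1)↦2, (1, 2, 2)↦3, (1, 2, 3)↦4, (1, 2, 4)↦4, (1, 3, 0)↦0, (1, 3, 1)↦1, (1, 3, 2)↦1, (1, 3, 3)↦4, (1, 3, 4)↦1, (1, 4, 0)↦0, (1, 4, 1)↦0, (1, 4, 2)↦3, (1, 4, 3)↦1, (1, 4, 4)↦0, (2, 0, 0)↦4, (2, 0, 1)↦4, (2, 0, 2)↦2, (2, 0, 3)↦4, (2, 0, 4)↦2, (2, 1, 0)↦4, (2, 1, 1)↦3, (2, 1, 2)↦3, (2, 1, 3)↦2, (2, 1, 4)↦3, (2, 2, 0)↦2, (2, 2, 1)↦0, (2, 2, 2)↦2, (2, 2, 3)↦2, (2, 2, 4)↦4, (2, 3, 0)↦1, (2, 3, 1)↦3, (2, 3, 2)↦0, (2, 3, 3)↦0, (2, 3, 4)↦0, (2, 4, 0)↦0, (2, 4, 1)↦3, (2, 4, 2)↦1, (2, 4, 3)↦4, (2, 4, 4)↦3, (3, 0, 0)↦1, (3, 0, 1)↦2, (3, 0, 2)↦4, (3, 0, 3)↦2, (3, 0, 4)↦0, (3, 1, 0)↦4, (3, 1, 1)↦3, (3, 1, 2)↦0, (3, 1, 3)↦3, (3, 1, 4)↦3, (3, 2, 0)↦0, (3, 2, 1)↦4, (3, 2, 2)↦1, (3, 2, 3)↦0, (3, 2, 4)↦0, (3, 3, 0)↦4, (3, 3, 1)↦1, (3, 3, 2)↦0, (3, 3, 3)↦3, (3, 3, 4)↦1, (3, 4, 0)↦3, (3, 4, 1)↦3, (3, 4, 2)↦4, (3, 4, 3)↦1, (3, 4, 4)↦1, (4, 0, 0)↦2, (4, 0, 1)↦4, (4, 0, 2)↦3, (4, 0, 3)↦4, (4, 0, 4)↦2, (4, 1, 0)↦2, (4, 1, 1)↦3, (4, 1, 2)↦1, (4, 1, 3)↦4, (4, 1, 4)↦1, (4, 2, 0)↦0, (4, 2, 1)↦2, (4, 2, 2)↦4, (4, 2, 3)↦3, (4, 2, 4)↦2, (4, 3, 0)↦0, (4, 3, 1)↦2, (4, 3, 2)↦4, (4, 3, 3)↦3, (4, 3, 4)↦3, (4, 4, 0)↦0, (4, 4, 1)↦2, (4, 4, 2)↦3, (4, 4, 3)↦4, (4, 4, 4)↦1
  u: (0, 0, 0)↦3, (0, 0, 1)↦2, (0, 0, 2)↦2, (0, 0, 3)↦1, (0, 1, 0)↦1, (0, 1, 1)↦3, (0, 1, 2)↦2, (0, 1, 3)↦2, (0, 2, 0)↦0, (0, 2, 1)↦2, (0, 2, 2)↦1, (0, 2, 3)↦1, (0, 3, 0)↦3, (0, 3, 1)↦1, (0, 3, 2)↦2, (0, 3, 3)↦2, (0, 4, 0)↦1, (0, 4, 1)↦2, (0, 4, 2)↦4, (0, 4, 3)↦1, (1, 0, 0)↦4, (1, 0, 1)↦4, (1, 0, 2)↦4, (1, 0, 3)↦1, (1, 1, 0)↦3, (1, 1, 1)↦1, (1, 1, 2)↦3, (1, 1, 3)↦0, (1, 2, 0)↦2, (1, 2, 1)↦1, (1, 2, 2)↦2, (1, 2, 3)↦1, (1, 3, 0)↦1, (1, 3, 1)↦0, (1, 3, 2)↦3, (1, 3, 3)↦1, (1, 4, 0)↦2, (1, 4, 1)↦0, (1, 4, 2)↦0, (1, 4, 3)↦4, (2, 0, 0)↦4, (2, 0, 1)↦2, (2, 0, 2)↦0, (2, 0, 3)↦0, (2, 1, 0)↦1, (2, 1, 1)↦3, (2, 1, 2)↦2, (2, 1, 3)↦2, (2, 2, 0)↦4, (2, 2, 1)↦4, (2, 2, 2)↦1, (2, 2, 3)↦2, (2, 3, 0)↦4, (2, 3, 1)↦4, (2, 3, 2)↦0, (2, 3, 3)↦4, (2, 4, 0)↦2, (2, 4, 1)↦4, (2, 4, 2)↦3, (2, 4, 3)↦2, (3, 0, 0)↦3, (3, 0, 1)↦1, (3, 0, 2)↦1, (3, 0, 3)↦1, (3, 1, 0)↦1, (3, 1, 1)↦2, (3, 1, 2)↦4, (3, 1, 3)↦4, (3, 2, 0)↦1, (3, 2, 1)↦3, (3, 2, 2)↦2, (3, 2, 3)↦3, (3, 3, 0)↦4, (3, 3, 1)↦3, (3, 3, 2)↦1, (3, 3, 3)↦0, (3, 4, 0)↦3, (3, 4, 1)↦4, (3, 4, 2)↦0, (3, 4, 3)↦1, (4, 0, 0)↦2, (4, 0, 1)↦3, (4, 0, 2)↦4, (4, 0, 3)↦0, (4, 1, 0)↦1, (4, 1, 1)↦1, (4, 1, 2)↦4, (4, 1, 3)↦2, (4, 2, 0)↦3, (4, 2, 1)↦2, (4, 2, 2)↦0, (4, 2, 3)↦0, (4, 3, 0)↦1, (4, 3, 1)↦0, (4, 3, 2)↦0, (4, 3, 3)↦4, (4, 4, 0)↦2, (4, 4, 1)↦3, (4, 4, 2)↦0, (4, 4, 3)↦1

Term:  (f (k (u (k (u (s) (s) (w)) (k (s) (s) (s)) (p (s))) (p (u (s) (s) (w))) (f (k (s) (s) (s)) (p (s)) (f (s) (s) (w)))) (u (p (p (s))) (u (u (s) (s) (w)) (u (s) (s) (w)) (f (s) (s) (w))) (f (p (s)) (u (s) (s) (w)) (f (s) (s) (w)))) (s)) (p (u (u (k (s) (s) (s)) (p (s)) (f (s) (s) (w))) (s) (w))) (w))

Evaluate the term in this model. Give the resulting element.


value = 0

  s = 1
  s = 1
  w = 0
  (u (s) (s) (w)) = u(1, 1, 0) = 3
  s = 1
  s = 1
  s = 1
  (k (s) (s) (s)) = k(1, 1, 1) = 2
  s = 1
  (p (s)) = p(1,) = 2
  (k (u (s) (s) (w)) (k (s) (s) (s)) (p (s))) = k(3, 2, 2) = 1
  s = 1
  s = 1
  w = 0
  (u (s) (s) (w)) = u(1, 1, 0) = 3
  (p (u (s) (s) (w))) = p(3,) = 0
  s = 1
  s = 1
  s = 1
  (k (s) (s) (s)) = k(1, 1, 1) = 2
  s = 1
  (p (s)) = p(1,) = 2
  s = 1
  s = 1
  w = 0
  (f (s) (s) (w)) = f(1, 1, 0) = 0
  (f (k (s) (s) (s)) (p (s)) (f (s) (s) (w))) = f(2, 2, 0) = 0
  (u (k (u (s) (s) (w)) (k (s) (s) (s)) (p (s))) (p (u (s) (s) (w))) (f (k (s) (s) (s)) (p (s)) (f (s) (s) (w)))) = u(1, 0, 0) = 4
  s = 1
  (p (s)) = p(1,) = 2
  (p (p (s))) = p(2,) = 2
  s = 1
  s = 1
  w = 0
  (u (s) (s) (w)) = u(1, 1, 0) = 3
  s = 1
  s = 1
  w = 0
  (u (s) (s) (w)) = u(1, 1, 0) = 3
  s = 1
  s = 1
  w = 0
  (f (s) (s) (w)) = f(1, 1, 0) = 0
  (u (u (s) (s) (w)) (u (s) (s) (w)) (f (s) (s) (w))) = u(3, 3, 0) = 4
  s = 1
  (p (s)) = p(1,) = 2
  s = 1
  s = 1
  w = 0
  (u (s) (s) (w)) = u(1, 1, 0) = 3
  s = 1
  s = 1
  w = 0
  (f (s) (s) (w)) = f(1, 1, 0) = 0
  (f (p (s)) (u (s) (s) (w)) (f (s) (s) (w))) = f(2, 3, 0) = 1
  (u (p (p (s))) (u (u (s) (s) (w)) (u (s) (s) (w)) (f (s) (s) (w))) (f (p (s)) (u (s) (s) (w)) (f (s) (s) (w)))) = u(2, 4, 1) = 4
  s = 1
  (k (u (k (u (s) (s) (w)) (k (s) (s) (s)) (p (s))) (p (u (s) (s) (w))) (f (k (s) (s) (s)) (p (s)) (f (s) (s) (w)))) (u (p (p (s))) (u (u (s) (s) (w)) (u (s) (s) (w)) (f (s) (s) (w))) (f (p (s)) (u (s) (s) (w)) (f (s) (s) (w)))) (s)) = k(4, 4, 1) = 2
  s = 1
  s = 1
  s = 1
  (k (s) (s) (s)) = k(1, 1, 1) = 2
  s = 1
  (p (s)) = p(1,) = 2
  s = 1
  s = 1
  w = 0
  (f (s) (s) (w)) = f(1, 1, 0) = 0
  (u (k (s) (s) (s)) (p (s)) (f (s) (s) (w))) = u(2, 2, 0) = 4
  s = 1
  w = 0
  (u (u (k (s) (s) (s)) (p (s)) (f (s) (s) (w))) (s) (w)) = u(4, 1, 0) = 1
  (p (u (u (k (s) (s) (s)) (p (s)) (f (s) (s) (w))) (s) (w))) = p(1,) = 2
  w = 0
  (f (k (u (k (u (s) (s) (w)) (k (s) (s) (s)) (p (s))) (p (u (s) (s) (w))) (f (k (s) (s) (s)) (p (s)) (f (s) (s) (w)))) (u (p (p (s))) (u (u (s) (s) (w)) (u (s) (s) (w)) (f (s) (s) (w))) (f (p (s)) (u (s) (s) (w)) (f (s) (s) (w)))) (s)) (p (u (u (k (s) (s) (s)) (p (s)) (f (s) (s) (w))) (s) (w))) (w)) = f(2, 2, 0) = 0
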